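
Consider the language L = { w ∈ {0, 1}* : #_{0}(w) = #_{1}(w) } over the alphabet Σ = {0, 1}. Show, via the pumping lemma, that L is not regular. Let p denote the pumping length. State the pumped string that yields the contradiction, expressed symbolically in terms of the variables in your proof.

0^{p+k} 1^p

Toward a contradiction, assume L is regular with pumping length p.
Choose w = 0^p 1^p ∈ L with |w| = 2p ≥ p.
By the pumping lemma, w = xyz with |xy| ≤ p and |y| ≥ 1.
Because |xy| ≤ p and w begins with p copies of 0, we have y = 0^k with 1 ≤ k ≤ p.
Pump with i = 2: xy^2z = 0^{p+k} 1^p has p+k occurrences of 0 but only p of 1. Since k ≥ 1 the counts differ, so xy^2z ∉ L.
This is a contradiction; hence L is not regular.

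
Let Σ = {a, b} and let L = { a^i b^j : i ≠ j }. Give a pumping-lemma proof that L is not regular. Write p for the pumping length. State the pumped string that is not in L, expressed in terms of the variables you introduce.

Suppose for contradiction that L is regular, and let p be the pumping length.
Choose w = a^p b^{p+p!}. Since p ≠ p+p!, w ∈ L; and |w| ≥ p.
The pumping lemma gives a decomposition w = xyz where |xy| ≤ p and |y| ≥ 1.
The first p characters of w are a's, so xy (and hence y) consists only of a's. Write y = a^k, 1 ≤ k ≤ p.
Since 1 ≤ k ≤ p, k divides p!; set t = 1 + p!/k. Then xy^t z has p + (p!/k)·k = p + p! copies of a. Now the a-count equals the b-count, so i ≠ j fails. So xy^t z = a^{p+p!} b^{p+p!} ∉ L.
This is a contradiction; hence L is not regular.

a^{p+p!} b^{p+p!}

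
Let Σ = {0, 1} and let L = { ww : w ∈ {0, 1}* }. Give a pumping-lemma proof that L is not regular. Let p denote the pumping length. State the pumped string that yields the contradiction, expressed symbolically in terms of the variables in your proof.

0^{p+k} 1^p 0^p 1^p

Suppose for contradiction that L is regular, and let p be the pumping length.
Take w = 0^p 1^p 0^p 1^p = uu where u = 0^p1^p; then w ∈ L and |w| = 4p ≥ p.
The pumping lemma gives a decomposition w = xyz where |xy| ≤ p and y is nonempty.
The first p characters of w are 0's, so xy (and hence y) consists only of 0's. Write y = 0^k, 1 ≤ k ≤ p.
Pump with i = 2: xy^2z = 0^{p+k} 1^p 0^p 1^p, of length 4p+k. Suppose this equals vv. The string starts with 0 and ends with 1, so v does too; thus the boundary between the two copies of v is a 1→0 transition. There is exactly one such transition, at position 2p+k, so |v| = 2p+k and |vv| = 4p+2k ≠ 4p+k since k ≥ 1. So xy^2z ∉ L.
This is a contradiction; hence L is not regular.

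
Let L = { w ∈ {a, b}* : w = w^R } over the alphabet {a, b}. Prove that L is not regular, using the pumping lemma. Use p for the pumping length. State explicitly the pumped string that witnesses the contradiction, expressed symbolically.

Assume L is regular; let p be its pumping constant.
Take w = a^p b a^p, a palindrome of length 2p+1 ≥ p.
By the pumping lemma, w = xyz with |xy| ≤ p and |y| ≥ 1.
The first p characters of w are a's, so xy (and hence y) consists only of a's. Write y = a^k, 1 ≤ k ≤ p.
Pump with i = 2: xy^2z = a^{p+k} b a^p. Its reverse is a^p b a^{p+k}, which differs from xy^2z since k ≥ 1. So xy^2z is not a palindrome and xy^2z ∉ L.
Contradiction. Therefore L is not regular.

a^{p+k} b a^p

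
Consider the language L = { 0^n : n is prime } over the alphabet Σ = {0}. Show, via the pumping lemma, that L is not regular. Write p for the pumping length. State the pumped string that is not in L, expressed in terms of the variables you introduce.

Assume L is regular. Let p be the pumping length given by the pumping lemma.
Let q be a prime with q ≥ p+2 (infinitely many primes exist), and take w = 0^q ∈ L with |w| = q ≥ p.
The pumping lemma gives a decomposition w = xyz where |xy| ≤ p and y is nonempty.
Then y = 0^k for some k with 1 ≤ k ≤ p.
Since 1 ≤ k ≤ p, |xz| = q-k. Pump with i = q+1: |xy^{q+1}z| = (q-k)+(q+1)k = q+qk = q(1+k), which is composite (both factors ≥ 2). So xy^{q+1}z = 0^{q(1+k)} ∉ L.
This contradicts the pumping lemma, so L is not regular.

0^{q(1+k)}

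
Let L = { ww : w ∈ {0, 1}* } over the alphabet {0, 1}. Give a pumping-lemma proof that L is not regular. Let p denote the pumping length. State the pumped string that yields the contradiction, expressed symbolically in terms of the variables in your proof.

Assume L is regular; let p be its pumping constant.
Take w = 0^p 1^p 0^p 1^p = uu where u = 0^p1^p; then w ∈ L and |w| = 4p ≥ p.
The pumping lemma gives a decomposition w = xyz where |xy| ≤ p and |y| > 0.
Because |xy| ≤ p and w begins with p copies of 0, we have y = 0^k with 1 ≤ k ≤ p.
Pump with i = 2: xy^2z = 0^{p+k} 1^p 0^p 1^p, of length 4p+k. Suppose this equals vv. The string starts with 0 and ends with 1, so v does too; thus the boundary between the two copies of v is a 1→0 transition. There is exactly one such transition, at position 2p+k, so |v| = 2p+k and |vv| = 4p+2k ≠ 4p+k since k ≥ 1. So xy^2z ∉ L.
Contradiction. Therefore L is not regular.

0^{p+k} 1^p 0^p 1^p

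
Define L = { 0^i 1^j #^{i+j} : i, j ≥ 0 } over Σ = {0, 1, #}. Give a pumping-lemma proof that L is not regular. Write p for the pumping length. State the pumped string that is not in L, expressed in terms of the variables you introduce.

0^{p+k} 1^p #^{2p}

Assume L is regular. Let p be the pumping length given by the pumping lemma.
Take w = 0^p 1^p #^{2p} ∈ L (with i=j=p, i+j=2p), |w| = 4p ≥ p.
The pumping lemma gives a decomposition w = xyz where |xy| ≤ p and |y| ≥ 1.
Because |xy| ≤ p and w begins with p copies of 0, we have y = 0^k with 1 ≤ k ≤ p.
Consider xy^2z = 0^{p+k} 1^p #^{2p}. Now the 0- and 1-counts sum to 2p+k, but the #-count is 2p ≠ 2p+k. So xy^2z ∉ L.
This is a contradiction; hence L is not regular.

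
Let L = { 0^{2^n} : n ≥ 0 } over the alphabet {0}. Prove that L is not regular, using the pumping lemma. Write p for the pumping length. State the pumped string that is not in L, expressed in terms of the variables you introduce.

0^{2^p+k}

Assume L is regular; let p be its pumping constant.
Take w = 0^{2^p} ∈ L with |w| = 2^p ≥ p.
The pumping lemma gives a decomposition w = xyz where |xy| ≤ p and y is nonempty.
Then y = 0^k for some k with 1 ≤ k ≤ p.
Pump with i = 2: xy^2z = 0^{2^p+k}. Since 1 ≤ k ≤ p < 2^p, we have 2^p < 2^p+k < 2^{p+1}, so 2^p+k is not a power of 2. So xy^2z ∉ L.
Contradiction. Therefore L is not regular.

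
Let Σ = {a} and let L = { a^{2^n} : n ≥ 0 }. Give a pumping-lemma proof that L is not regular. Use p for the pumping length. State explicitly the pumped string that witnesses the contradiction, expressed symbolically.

Assume L is regular; let p be its pumping constant.
Take w = a^{2^p} ∈ L with |w| = 2^p ≥ p.
Write w = xyz as guaranteed by the lemma, with |xy| ≤ p and y is nonempty.
Then y = a^k for some k with 1 ≤ k ≤ p.
Pump with i = 2: xy^2z = a^{2^p+k}. Since 1 ≤ k ≤ p < 2^p, we have 2^p < 2^p+k < 2^{p+1}, so 2^p+k is not a power of 2. So xy^2z ∉ L.
This contradicts the pumping lemma, so L is not regular.

a^{2^p+k}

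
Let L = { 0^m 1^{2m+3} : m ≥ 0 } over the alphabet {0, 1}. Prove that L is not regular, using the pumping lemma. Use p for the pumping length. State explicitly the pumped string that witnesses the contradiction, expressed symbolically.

Suppose for contradiction that L is regular, and let p be the pumping length.
Let w = 0^p 1^{2p+3} ∈ L; note |w| = 3p+3 ≥ p.
Write w = xyz as guaranteed by the lemma, with |xy| ≤ p and |y| > 0.
The first p characters of w are 0's, so xy (and hence y) consists only of 0's. Write y = 0^k, 1 ≤ k ≤ p.
Pump with i = 2: xy^2z = 0^{p+k} 1^{2p+3}. For this to lie in L we would need 2p+3 = 2(p+k)+3, which forces k = 0. But k ≥ 1, so xy^2z ∉ L.
This is a contradiction; hence L is not regular.

0^{p+k} 1^{2p+3}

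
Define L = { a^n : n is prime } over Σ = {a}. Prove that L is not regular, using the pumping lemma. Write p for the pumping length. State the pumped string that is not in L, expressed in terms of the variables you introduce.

a^{q(1+k)}

Assume L is regular. Let p be the pumping length given by the pumping lemma.
Let q be a prime with q ≥ p+2 (infinitely many primes exist), and take w = a^q ∈ L with |w| = q ≥ p.
By the pumping lemma, w = xyz with |xy| ≤ p and |y| > 0.
Then y = a^k for some k with 1 ≤ k ≤ p.
Since 1 ≤ k ≤ p, |xz| = q-k. Pump with i = q+1: |xy^{q+1}z| = (q-k)+(q+1)k = q+qk = q(1+k), which is composite (both factors ≥ 2). So xy^{q+1}z = a^{q(1+k)} ∉ L.
This is a contradiction; hence L is not regular.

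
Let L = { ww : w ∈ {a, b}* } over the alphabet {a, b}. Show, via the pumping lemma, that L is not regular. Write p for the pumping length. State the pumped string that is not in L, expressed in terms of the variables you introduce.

a^{p+k} b^p a^p b^p

Assume L is regular. Let p be the pumping length given by the pumping lemma.
Take w = a^p b^p a^p b^p = uu where u = a^pb^p; then w ∈ L and |w| = 4p ≥ p.
By the pumping lemma, w = xyz with |xy| ≤ p and |y| > 0.
Since the first p symbols of w are all a's and |xy| ≤ p, y lies entirely in the leading a-block: y = a^k for some k with 1 ≤ k ≤ p.
Pump with i = 2: xy^2z = a^{p+k} b^p a^p b^p, of length 4p+k. Suppose this equals vv. The string starts with a and ends with b, so v does too; thus the boundary between the two copies of v is a b→a transition. There is exactly one such transition, at position 2p+k, so |v| = 2p+k and |vv| = 4p+2k ≠ 4p+k since k ≥ 1. So xy^2z ∉ L.
This is a contradiction; hence L is not regular.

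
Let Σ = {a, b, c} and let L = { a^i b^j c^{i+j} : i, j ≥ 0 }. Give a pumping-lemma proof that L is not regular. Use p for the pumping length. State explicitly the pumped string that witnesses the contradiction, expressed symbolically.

a^{p+k} b^p c^{2p}

Toward a contradiction, assume L is regular with pumping length p.
Take w = a^p b^p c^{2p} ∈ L (with i=j=p, i+j=2p), |w| = 4p ≥ p.
By the pumping lemma, w = xyz with |xy| ≤ p and y is nonempty.
Since the first p symbols of w are all a's and |xy| ≤ p, y lies entirely in the leading a-block: y = a^k for some k with 1 ≤ k ≤ p.
Consider xy^2z = a^{p+k} b^p c^{2p}. Now the a- and b-counts sum to 2p+k, but the c-count is 2p ≠ 2p+k. So xy^2z ∉ L.
Contradiction. Therefore L is not regular.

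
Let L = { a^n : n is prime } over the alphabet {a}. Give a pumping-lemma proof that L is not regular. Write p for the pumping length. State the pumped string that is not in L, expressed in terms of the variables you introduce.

a^{q(1+k)}

Suppose for contradiction that L is regular, and let p be the pumping length.
Let q be a prime with q ≥ p+2 (infinitely many primes exist), and take w = a^q ∈ L with |w| = q ≥ p.
By the pumping lemma, w = xyz with |xy| ≤ p and y is nonempty.
Then y = a^k for some k with 1 ≤ k ≤ p.
Since 1 ≤ k ≤ p, |xz| = q-k. Pump with i = q+1: |xy^{q+1}z| = (q-k)+(q+1)k = q+qk = q(1+k), which is composite (both factors ≥ 2). So xy^{q+1}z = a^{q(1+k)} ∉ L.
Contradiction. Therefore L is not regular.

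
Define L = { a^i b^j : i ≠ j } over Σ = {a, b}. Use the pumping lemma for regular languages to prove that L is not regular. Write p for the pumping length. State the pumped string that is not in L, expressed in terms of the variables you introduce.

a^{p+p!} b^{p+p!}

Assume L is regular; let p be its pumping constant.
Choose w = a^p b^{p+p!}. Since p ≠ p+p!, w ∈ L; and |w| ≥ p.
By the pumping lemma, w = xyz with |xy| ≤ p and y is nonempty.
Because |xy| ≤ p and w begins with p copies of a, we have y = a^k with 1 ≤ k ≤ p.
Since 1 ≤ k ≤ p, k divides p!; set t = 1 + p!/k. Then xy^t z has p + (p!/k)·k = p + p! copies of a. Now the a-count equals the b-count, so i ≠ j fails. So xy^t z = a^{p+p!} b^{p+p!} ∉ L.
This is a contradiction; hence L is not regular.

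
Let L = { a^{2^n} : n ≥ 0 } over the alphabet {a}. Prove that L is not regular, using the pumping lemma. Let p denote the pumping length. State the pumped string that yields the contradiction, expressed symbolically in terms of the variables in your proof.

a^{2^p+k}

Assume L is regular. Let p be the pumping length given by the pumping lemma.
Take w = a^{2^p} ∈ L with |w| = 2^p ≥ p.
Write w = xyz as guaranteed by the lemma, with |xy| ≤ p and |y| ≥ 1.
Then y = a^k for some k with 1 ≤ k ≤ p.
Pump with i = 2: xy^2z = a^{2^p+k}. Since 1 ≤ k ≤ p < 2^p, we have 2^p < 2^p+k < 2^{p+1}, so 2^p+k is not a power of 2. So xy^2z ∉ L.
This contradicts the pumping lemma, so L is not regular.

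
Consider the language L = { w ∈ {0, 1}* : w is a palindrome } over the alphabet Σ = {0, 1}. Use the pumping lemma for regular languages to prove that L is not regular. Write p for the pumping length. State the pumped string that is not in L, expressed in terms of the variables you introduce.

0^{p+k} 1 0^p

Suppose for contradiction that L is regular, and let p be the pumping length.
Take w = 0^p 1 0^p, a palindrome of length 2p+1 ≥ p.
The pumping lemma gives a decomposition w = xyz where |xy| ≤ p and |y| > 0.
Since the first p symbols of w are all 0's and |xy| ≤ p, y lies entirely in the leading 0-block: y = 0^k for some k with 1 ≤ k ≤ p.
Pump with i = 2: xy^2z = 0^{p+k} 1 0^p. Its reverse is 0^p 1 0^{p+k}, which differs from xy^2z since k ≥ 1. So xy^2z is not a palindrome and xy^2z ∉ L.
Contradiction. Therefore L is not regular.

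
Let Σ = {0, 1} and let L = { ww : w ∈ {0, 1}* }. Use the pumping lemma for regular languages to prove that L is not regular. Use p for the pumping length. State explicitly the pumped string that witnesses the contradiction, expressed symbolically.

Suppose for contradiction that L is regular, and let p be the pumping length.
Take w = 0^p 1^p 0^p 1^p = uu where u = 0^p1^p; then w ∈ L and |w| = 4p ≥ p.
Write w = xyz as guaranteed by the lemma, with |xy| ≤ p and |y| ≥ 1.
Because |xy| ≤ p and w begins with p copies of 0, we have y = 0^k with 1 ≤ k ≤ p.
Pump with i = 2: xy^2z = 0^{p+k} 1^p 0^p 1^p, of length 4p+k. Suppose this equals vv. The string starts with 0 and ends with 1, so v does too; thus the boundary between the two copies of v is a 1→0 transition. There is exactly one such transition, at position 2p+k, so |v| = 2p+k and |vv| = 4p+2k ≠ 4p+k since k ≥ 1. So xy^2z ∉ L.
Contradiction. Therefore L is not regular.

0^{p+k} 1^p 0^p 1^p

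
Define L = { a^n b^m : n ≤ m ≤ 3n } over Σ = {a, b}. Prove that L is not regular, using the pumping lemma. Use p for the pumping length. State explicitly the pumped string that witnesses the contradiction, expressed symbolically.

Suppose for contradiction that L is regular, and let p be the pumping length.
Take w = a^p b^p ∈ L (since p ≤ p ≤ 3p), with |w| = 2p ≥ p.
Write w = xyz as guaranteed by the lemma, with |xy| ≤ p and y is nonempty.
The first p characters of w are a's, so xy (and hence y) consists only of a's. Write y = a^k, 1 ≤ k ≤ p.
Pump with i = 2: xy^2z = a^{p+k} b^p. Now n = p+k > p = m, so the condition n ≤ m fails. Thus xy^2z ∉ L.
This contradicts the pumping lemma, so L is not regular.

a^{p+k} b^p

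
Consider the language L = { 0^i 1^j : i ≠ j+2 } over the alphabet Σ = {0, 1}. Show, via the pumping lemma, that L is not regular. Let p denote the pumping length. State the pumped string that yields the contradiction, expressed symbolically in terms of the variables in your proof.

Assume L is regular; let p be its pumping constant.
Choose w = 0^p 1^{p+p!-2}. Since p ≠ (p+p!-2)+2 = p+p!, w ∈ L; and |w| ≥ p.
The pumping lemma gives a decomposition w = xyz where |xy| ≤ p and y is nonempty.
The first p characters of w are 0's, so xy (and hence y) consists only of 0's. Write y = 0^k, 1 ≤ k ≤ p.
Since 1 ≤ k ≤ p, k divides p!; set t = 1 + p!/k. Then xy^t z has p + (p!/k)·k = p + p! copies of 0. Now the 0-count is p+p! and (1-count)+2 = (p+p!-2)+2 = p+p!, so i ≠ j+2 fails. So xy^t z = 0^{p+p!} 1^{p+p!-2} ∉ L.
This contradicts the pumping lemma, so L is not regular.

0^{p+p!} 1^{p+p!-2}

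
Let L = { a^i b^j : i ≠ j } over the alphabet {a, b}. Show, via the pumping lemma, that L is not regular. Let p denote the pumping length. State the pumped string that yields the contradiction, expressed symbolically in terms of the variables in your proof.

a^{p+p!} b^{p+p!}

Suppose for contradiction that L is regular, and let p be the pumping length.
Choose w = a^p b^{p+p!}. Since p ≠ p+p!, w ∈ L; and |w| ≥ p.
The pumping lemma gives a decomposition w = xyz where |xy| ≤ p and y is nonempty.
Because |xy| ≤ p and w begins with p copies of a, we have y = a^k with 1 ≤ k ≤ p.
Since 1 ≤ k ≤ p, k divides p!; set t = 1 + p!/k. Then xy^t z has p + (p!/k)·k = p + p! copies of a. Now the a-count equals the b-count, so i ≠ j fails. So xy^t z = a^{p+p!} b^{p+p!} ∉ L.
This contradicts the pumping lemma, so L is not regular.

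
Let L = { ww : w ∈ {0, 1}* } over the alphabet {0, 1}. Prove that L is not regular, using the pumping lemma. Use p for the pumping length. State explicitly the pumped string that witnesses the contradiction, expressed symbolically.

0^{p+k} 1^p 0^p 1^p

Toward a contradiction, assume L is regular with pumping length p.
Take w = 0^p 1^p 0^p 1^p = uu where u = 0^p1^p; then w ∈ L and |w| = 4p ≥ p.
The pumping lemma gives a decomposition w = xyz where |xy| ≤ p and |y| > 0.
The first p characters of w are 0's, so xy (and hence y) consists only of 0's. Write y = 0^k, 1 ≤ k ≤ p.
Pump with i = 2: xy^2z = 0^{p+k} 1^p 0^p 1^p, of length 4p+k. Suppose this equals vv. The string starts with 0 and ends with 1, so v does too; thus the boundary between the two copies of v is a 1→0 transition. There is exactly one such transition, at position 2p+k, so |v| = 2p+k and |vv| = 4p+2k ≠ 4p+k since k ≥ 1. So xy^2z ∉ L.
Contradiction. Therefore L is not regular.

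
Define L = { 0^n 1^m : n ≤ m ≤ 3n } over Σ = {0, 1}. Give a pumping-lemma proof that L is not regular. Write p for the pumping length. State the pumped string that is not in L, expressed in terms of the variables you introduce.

Assume L is regular; let p be its pumping constant.
Take w = 0^p 1^p ∈ L (since p ≤ p ≤ 3p), with |w| = 2p ≥ p.
By the pumping lemma, w = xyz with |xy| ≤ p and |y| > 0.
The first p characters of w are 0's, so xy (and hence y) consists only of 0's. Write y = 0^k, 1 ≤ k ≤ p.
Pump with i = 2: xy^2z = 0^{p+k} 1^p. Now n = p+k > p = m, so the condition n ≤ m fails. Thus xy^2z ∉ L.
This contradicts the pumping lemma, so L is not regular.

0^{p+k} 1^p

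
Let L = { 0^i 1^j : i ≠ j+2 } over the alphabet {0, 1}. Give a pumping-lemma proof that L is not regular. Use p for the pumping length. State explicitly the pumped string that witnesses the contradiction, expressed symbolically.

0^{p+p!} 1^{p+p!-2}

Suppose for contradiction that L is regular, and let p be the pumping length.
Choose w = 0^p 1^{p+p!-2}. Since p ≠ (p+p!-2)+2 = p+p!, w ∈ L; and |w| ≥ p.
Write w = xyz as guaranteed by the lemma, with |xy| ≤ p and |y| > 0.
Since the first p symbols of w are all 0's and |xy| ≤ p, y lies entirely in the leading 0-block: y = 0^k for some k with 1 ≤ k ≤ p.
Since 1 ≤ k ≤ p, k divides p!; set t = 1 + p!/k. Then xy^t z has p + (p!/k)·k = p + p! copies of 0. Now the 0-count is p+p! and (1-count)+2 = (p+p!-2)+2 = p+p!, so i ≠ j+2 fails. So xy^t z = 0^{p+p!} 1^{p+p!-2} ∉ L.
This is a contradiction; hence L is not regular.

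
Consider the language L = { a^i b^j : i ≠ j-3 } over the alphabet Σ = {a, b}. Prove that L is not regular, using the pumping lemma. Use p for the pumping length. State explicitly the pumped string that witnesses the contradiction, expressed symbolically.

a^{p+p!} b^{p+p!+3}

Assume L is regular. Let p be the pumping length given by the pumping lemma.
Choose w = a^p b^{p+p!+3}. Since p ≠ (p+p!+3)-3 = p+p!, w ∈ L; and |w| ≥ p.
By the pumping lemma, w = xyz with |xy| ≤ p and |y| > 0.
Because |xy| ≤ p and w begins with p copies of a, we have y = a^k with 1 ≤ k ≤ p.
Since 1 ≤ k ≤ p, k divides p!; set t = 1 + p!/k. Then xy^t z has p + (p!/k)·k = p + p! copies of a. Now the a-count is p+p! and (b-count)-3 = (p+p!+3)-3 = p+p!, so i ≠ j-3 fails. So xy^t z = a^{p+p!} b^{p+p!+3} ∉ L.
Contradiction. Therefore L is not regular.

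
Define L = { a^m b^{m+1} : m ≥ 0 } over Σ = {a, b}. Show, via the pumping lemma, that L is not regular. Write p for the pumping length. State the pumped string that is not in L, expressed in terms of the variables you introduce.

a^{p+k} b^{p+1}

Toward a contradiction, assume L is regular with pumping length p.
Let w = a^p b^{p+1} ∈ L; note |w| = 2p+1 ≥ p.
Write w = xyz as guaranteed by the lemma, with |xy| ≤ p and |y| ≥ 1.
Since the first p symbols of w are all a's and |xy| ≤ p, y lies entirely in the leading a-block: y = a^k for some k with 1 ≤ k ≤ p.
Pump with i = 2: xy^2z = a^{p+k} b^{p+1}. For this to lie in L we would need p+1 = (p+k)+1, which forces k = 0. But k ≥ 1, so xy^2z ∉ L.
This contradicts the pumping lemma, so L is not regular.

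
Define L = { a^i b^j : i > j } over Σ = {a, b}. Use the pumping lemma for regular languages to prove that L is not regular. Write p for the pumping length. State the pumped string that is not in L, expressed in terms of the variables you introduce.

a^{p+1-k} b^p

Assume L is regular. Let p be the pumping length given by the pumping lemma.
Choose w = a^{p+1} b^p ∈ L, with |w| = 2p+1 ≥ p.
Write w = xyz as guaranteed by the lemma, with |xy| ≤ p and |y| ≥ 1.
The first p characters of w are a's, so xy (and hence y) consists only of a's. Write y = a^k, 1 ≤ k ≤ p.
Consider xy^0z = xz = a^{p+1-k} b^p. Since k ≥ 1, the a-count p+1-k is at most p, so i > j fails; thus xz ∉ L.
This is a contradiction; hence L is not regular.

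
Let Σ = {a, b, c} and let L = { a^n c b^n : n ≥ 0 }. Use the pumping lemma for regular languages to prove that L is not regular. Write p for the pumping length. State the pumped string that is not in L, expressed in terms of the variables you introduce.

a^{p+k} c b^p

Suppose for contradiction that L is regular, and let p be the pumping length.
Take w = a^p c b^p ∈ L with |w| = 2p+1 ≥ p.
By the pumping lemma, w = xyz with |xy| ≤ p and |y| > 0.
Because |xy| ≤ p and w begins with p copies of a, we have y = a^k with 1 ≤ k ≤ p.
Pump with i = 2: xy^2z = a^{p+k} c b^p, which would require p+k = p. But k ≥ 1, so xy^2z ∉ L.
This contradicts the pumping lemma, so L is not regular.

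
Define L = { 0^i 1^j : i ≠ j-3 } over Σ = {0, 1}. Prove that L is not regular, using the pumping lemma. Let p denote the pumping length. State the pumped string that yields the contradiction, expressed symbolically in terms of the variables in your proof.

0^{p+p!} 1^{p+p!+3}

Assume L is regular; let p be its pumping constant.
Choose w = 0^p 1^{p+p!+3}. Since p ≠ (p+p!+3)-3 = p+p!, w ∈ L; and |w| ≥ p.
By the pumping lemma, w = xyz with |xy| ≤ p and |y| ≥ 1.
Because |xy| ≤ p and w begins with p copies of 0, we have y = 0^k with 1 ≤ k ≤ p.
Since 1 ≤ k ≤ p, k divides p!; set t = 1 + p!/k. Then xy^t z has p + (p!/k)·k = p + p! copies of 0. Now the 0-count is p+p! and (1-count)-3 = (p+p!+3)-3 = p+p!, so i ≠ j-3 fails. So xy^t z = 0^{p+p!} 1^{p+p!+3} ∉ L.
This contradicts the pumping lemma, so L is not regular.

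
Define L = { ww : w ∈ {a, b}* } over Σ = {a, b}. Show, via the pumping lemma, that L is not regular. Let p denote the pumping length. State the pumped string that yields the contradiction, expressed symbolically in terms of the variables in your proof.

Toward a contradiction, assume L is regular with pumping length p.
Take w = a^p b^p a^p b^p = uu where u = a^pb^p; then w ∈ L and |w| = 4p ≥ p.
Write w = xyz as guaranteed by the lemma, with |xy| ≤ p and y is nonempty.
The first p characters of w are a's, so xy (and hence y) consists only of a's. Write y = a^k, 1 ≤ k ≤ p.
Pump with i = 2: xy^2z = a^{p+k} b^p a^p b^p, of length 4p+k. Suppose this equals vv. The string starts with a and ends with b, so v does too; thus the boundary between the two copies of v is a b→a transition. There is exactly one such transition, at position 2p+k, so |v| = 2p+k and |vv| = 4p+2k ≠ 4p+k since k ≥ 1. So xy^2z ∉ L.
Contradiction. Therefore L is not regular.

a^{p+k} b^p a^p b^p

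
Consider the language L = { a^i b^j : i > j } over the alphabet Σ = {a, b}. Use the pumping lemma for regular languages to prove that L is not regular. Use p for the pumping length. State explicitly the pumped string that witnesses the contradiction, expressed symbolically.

a^{p+1-k} b^p

Toward a contradiction, assume L is regular with pumping length p.
Choose w = a^{p+1} b^p ∈ L, with |w| = 2p+1 ≥ p.
The pumping lemma gives a decomposition w = xyz where |xy| ≤ p and |y| ≥ 1.
Since the first p symbols of w are all a's and |xy| ≤ p, y lies entirely in the leading a-block: y = a^k for some k with 1 ≤ k ≤ p.
Consider xy^0z = xz = a^{p+1-k} b^p. Since k ≥ 1, the a-count p+1-k is at most p, so i > j fails; thus xz ∉ L.
Contradiction. Therefore L is not regular.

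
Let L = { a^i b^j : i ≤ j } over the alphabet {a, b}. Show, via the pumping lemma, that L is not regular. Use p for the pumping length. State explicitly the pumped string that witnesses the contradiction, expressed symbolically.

Assume L is regular. Let p be the pumping length given by the pumping lemma.
Choose w = a^p b^p ∈ L, with |w| = 2p ≥ p.
Write w = xyz as guaranteed by the lemma, with |xy| ≤ p and y is nonempty.
Since the first p symbols of w are all a's and |xy| ≤ p, y lies entirely in the leading a-block: y = a^k for some k with 1 ≤ k ≤ p.
Consider xy^2z = a^{p+k} b^p. Since k ≥ 1, the a-count p+k exceeds the b-count p, so i ≤ j fails; thus xy^2z ∉ L.
This contradicts the pumping lemma, so L is not regular.

a^{p+k} b^p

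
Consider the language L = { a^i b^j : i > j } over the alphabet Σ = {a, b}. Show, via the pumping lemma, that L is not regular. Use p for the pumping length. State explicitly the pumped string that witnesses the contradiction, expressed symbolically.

a^{p+1-k} b^p

Suppose for contradiction that L is regular, and let p be the pumping length.
Choose w = a^{p+1} b^p ∈ L, with |w| = 2p+1 ≥ p.
By the pumping lemma, w = xyz with |xy| ≤ p and y is nonempty.
Because |xy| ≤ p and w begins with p copies of a, we have y = a^k with 1 ≤ k ≤ p.
Consider xy^0z = xz = a^{p+1-k} b^p. Since k ≥ 1, the a-count p+1-k is at most p, so i > j fails; thus xz ∉ L.
This contradicts the pumping lemma, so L is not regular.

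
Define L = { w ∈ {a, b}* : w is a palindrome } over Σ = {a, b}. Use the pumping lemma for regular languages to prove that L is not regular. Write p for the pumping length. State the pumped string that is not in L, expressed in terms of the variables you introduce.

a^{p+k} b a^p

Toward a contradiction, assume L is regular with pumping length p.
Take w = a^p b a^p, a palindrome of length 2p+1 ≥ p.
Write w = xyz as guaranteed by the lemma, with |xy| ≤ p and y is nonempty.
Because |xy| ≤ p and w begins with p copies of a, we have y = a^k with 1 ≤ k ≤ p.
Pump with i = 2: xy^2z = a^{p+k} b a^p. Its reverse is a^p b a^{p+k}, which differs from xy^2z since k ≥ 1. So xy^2z is not a palindrome and xy^2z ∉ L.
This is a contradiction; hence L is not regular.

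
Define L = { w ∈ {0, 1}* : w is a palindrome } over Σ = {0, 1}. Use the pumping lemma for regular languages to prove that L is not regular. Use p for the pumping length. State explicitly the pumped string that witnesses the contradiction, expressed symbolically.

0^{p+k} 1 0^p

Suppose for contradiction that L is regular, and let p be the pumping length.
Take w = 0^p 1 0^p, a palindrome of length 2p+1 ≥ p.
Write w = xyz as guaranteed by the lemma, with |xy| ≤ p and |y| ≥ 1.
The first p characters of w are 0's, so xy (and hence y) consists only of 0's. Write y = 0^k, 1 ≤ k ≤ p.
Pump with i = 2: xy^2z = 0^{p+k} 1 0^p. Its reverse is 0^p 1 0^{p+k}, which differs from xy^2z since k ≥ 1. So xy^2z is not a palindrome and xy^2z ∉ L.
Contradiction. Therefore L is not regular.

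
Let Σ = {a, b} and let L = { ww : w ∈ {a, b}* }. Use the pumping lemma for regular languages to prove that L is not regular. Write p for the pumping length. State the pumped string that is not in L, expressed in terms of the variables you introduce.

Assume L is regular; let p be its pumping constant.
Take w = a^p b^p a^p b^p = uu where u = a^pb^p; then w ∈ L and |w| = 4p ≥ p.
The pumping lemma gives a decomposition w = xyz where |xy| ≤ p and |y| > 0.
Because |xy| ≤ p and w begins with p copies of a, we have y = a^k with 1 ≤ k ≤ p.
Pump with i = 2: xy^2z = a^{p+k} b^p a^p b^p, of length 4p+k. Suppose this equals vv. The string starts with a and ends with b, so v does too; thus the boundary between the two copies of v is a b→a transition. There is exactly one such transition, at position 2p+k, so |v| = 2p+k and |vv| = 4p+2k ≠ 4p+k since k ≥ 1. So xy^2z ∉ L.
This contradicts the pumping lemma, so L is not regular.

a^{p+k} b^p a^p b^p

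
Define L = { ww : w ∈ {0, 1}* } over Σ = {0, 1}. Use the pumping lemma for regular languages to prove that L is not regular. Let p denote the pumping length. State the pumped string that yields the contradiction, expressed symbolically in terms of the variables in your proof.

Suppose for contradiction that L is regular, and let p be the pumping length.
Take w = 0^p 1^p 0^p 1^p = uu where u = 0^p1^p; then w ∈ L and |w| = 4p ≥ p.
Write w = xyz as guaranteed by the lemma, with |xy| ≤ p and |y| > 0.
Because |xy| ≤ p and w begins with p copies of 0, we have y = 0^k with 1 ≤ k ≤ p.
Pump with i = 2: xy^2z = 0^{p+k} 1^p 0^p 1^p, of length 4p+k. Suppose this equals vv. The string starts with 0 and ends with 1, so v does too; thus the boundary between the two copies of v is a 1→0 transition. There is exactly one such transition, at position 2p+k, so |v| = 2p+k and |vv| = 4p+2k ≠ 4p+k since k ≥ 1. So xy^2z ∉ L.
This is a contradiction; hence L is not regular.

0^{p+k} 1^p 0^p 1^p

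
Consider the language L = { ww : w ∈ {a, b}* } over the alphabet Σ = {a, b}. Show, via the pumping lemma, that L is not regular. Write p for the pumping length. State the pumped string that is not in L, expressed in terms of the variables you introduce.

a^{p+k} b^p a^p b^p

Assume L is regular. Let p be the pumping length given by the pumping lemma.
Take w = a^p b^p a^p b^p = uu where u = a^pb^p; then w ∈ L and |w| = 4p ≥ p.
The pumping lemma gives a decomposition w = xyz where |xy| ≤ p and y is nonempty.
Because |xy| ≤ p and w begins with p copies of a, we have y = a^k with 1 ≤ k ≤ p.
Pump with i = 2: xy^2z = a^{p+k} b^p a^p b^p, of length 4p+k. Suppose this equals vv. The string starts with a and ends with b, so v does too; thus the boundary between the two copies of v is a b→a transition. There is exactly one such transition, at position 2p+k, so |v| = 2p+k and |vv| = 4p+2k ≠ 4p+k since k ≥ 1. So xy^2z ∉ L.
This contradicts the pumping lemma, so L is not regular.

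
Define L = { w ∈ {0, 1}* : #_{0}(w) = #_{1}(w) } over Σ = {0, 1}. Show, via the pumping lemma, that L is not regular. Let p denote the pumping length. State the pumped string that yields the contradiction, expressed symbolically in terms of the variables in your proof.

Toward a contradiction, assume L is regular with pumping length p.
Choose w = 0^p 1^p ∈ L with |w| = 2p ≥ p.
Write w = xyz as guaranteed by the lemma, with |xy| ≤ p and |y| > 0.
The first p characters of w are 0's, so xy (and hence y) consists only of 0's. Write y = 0^k, 1 ≤ k ≤ p.
Pump with i = 2: xy^2z = 0^{p+k} 1^p has p+k occurrences of 0 but only p of 1. Since k ≥ 1 the counts differ, so xy^2z ∉ L.
Contradiction. Therefore L is not regular.

0^{p+k} 1^p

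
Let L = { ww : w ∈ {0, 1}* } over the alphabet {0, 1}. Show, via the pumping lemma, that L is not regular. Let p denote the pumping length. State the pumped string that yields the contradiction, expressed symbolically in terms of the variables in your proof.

Toward a contradiction, assume L is regular with pumping length p.
Take w = 0^p 1^p 0^p 1^p = uu where u = 0^p1^p; then w ∈ L and |w| = 4p ≥ p.
The pumping lemma gives a decomposition w = xyz where |xy| ≤ p and |y| ≥ 1.
Because |xy| ≤ p and w begins with p copies of 0, we have y = 0^k with 1 ≤ k ≤ p.
Pump with i = 2: xy^2z = 0^{p+k} 1^p 0^p 1^p, of length 4p+k. Suppose this equals vv. The string starts with 0 and ends with 1, so v does too; thus the boundary between the two copies of v is a 1→0 transition. There is exactly one such transition, at position 2p+k, so |v| = 2p+k and |vv| = 4p+2k ≠ 4p+k since k ≥ 1. So xy^2z ∉ L.
This contradicts the pumping lemma, so L is not regular.

0^{p+k} 1^p 0^p 1^p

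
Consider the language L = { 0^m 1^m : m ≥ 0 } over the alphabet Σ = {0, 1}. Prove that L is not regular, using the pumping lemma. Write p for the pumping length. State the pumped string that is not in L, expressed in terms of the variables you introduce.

0^{p+k} 1^p

Suppose for contradiction that L is regular, and let p be the pumping length.
Take w = 0^p 1^p. Then w ∈ L and |w| = 2p ≥ p.
Write w = xyz as guaranteed by the lemma, with |xy| ≤ p and |y| > 0.
The first p characters of w are 0's, so xy (and hence y) consists only of 0's. Write y = 0^k, 1 ≤ k ≤ p.
Pump with i = 2: xy^2z = 0^{p+k} 1^p. For this to lie in L we would need p = p+k, which forces k = 0. But k ≥ 1, so xy^2z ∉ L.
Contradiction. Therefore L is not regular.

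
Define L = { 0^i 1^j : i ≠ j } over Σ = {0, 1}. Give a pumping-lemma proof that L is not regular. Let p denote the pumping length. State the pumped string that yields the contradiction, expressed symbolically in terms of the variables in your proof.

0^{p+p!} 1^{p+p!}

Suppose for contradiction that L is regular, and let p be the pumping length.
Choose w = 0^p 1^{p+p!}. Since p ≠ p+p!, w ∈ L; and |w| ≥ p.
Write w = xyz as guaranteed by the lemma, with |xy| ≤ p and |y| ≥ 1.
Since the first p symbols of w are all 0's and |xy| ≤ p, y lies entirely in the leading 0-block: y = 0^k for some k with 1 ≤ k ≤ p.
Since 1 ≤ k ≤ p, k divides p!; set t = 1 + p!/k. Then xy^t z has p + (p!/k)·k = p + p! copies of 0. Now the 0-count equals the 1-count, so i ≠ j fails. So xy^t z = 0^{p+p!} 1^{p+p!} ∉ L.
Contradiction. Therefore L is not regular.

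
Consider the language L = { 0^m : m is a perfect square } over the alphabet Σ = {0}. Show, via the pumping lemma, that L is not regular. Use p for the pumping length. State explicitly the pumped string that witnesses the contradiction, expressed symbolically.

Suppose for contradiction that L is regular, and let p be the pumping length.
Take w = 0^{p²} ∈ L with |w| = p² ≥ p.
The pumping lemma gives a decomposition w = xyz where |xy| ≤ p and |y| > 0.
Then y = 0^k for some k with 1 ≤ k ≤ p.
Pump with i = 2: xy^2z = 0^{p²+k}. Since 1 ≤ k ≤ p, p² < p²+k ≤ p²+p < (p+1)², so p²+k lies strictly between consecutive squares and is not a perfect square. So xy^2z ∉ L.
This contradicts the pumping lemma, so L is not regular.

0^{p²+k}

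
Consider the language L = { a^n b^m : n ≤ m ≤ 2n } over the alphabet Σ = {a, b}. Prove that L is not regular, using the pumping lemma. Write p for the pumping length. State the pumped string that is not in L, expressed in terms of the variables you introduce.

a^{p+k} b^p

Assume L is regular. Let p be the pumping length given by the pumping lemma.
Take w = a^p b^p ∈ L (since p ≤ p ≤ 2p), with |w| = 2p ≥ p.
By the pumping lemma, w = xyz with |xy| ≤ p and |y| > 0.
Since the first p symbols of w are all a's and |xy| ≤ p, y lies entirely in the leading a-block: y = a^k for some k with 1 ≤ k ≤ p.
Pump with i = 2: xy^2z = a^{p+k} b^p. Now n = p+k > p = m, so the condition n ≤ m fails. Thus xy^2z ∉ L.
Contradiction. Therefore L is not regular.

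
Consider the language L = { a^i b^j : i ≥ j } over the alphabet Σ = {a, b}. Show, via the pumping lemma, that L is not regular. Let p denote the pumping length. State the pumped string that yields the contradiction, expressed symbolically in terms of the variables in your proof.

Suppose for contradiction that L is regular, and let p be the pumping length.
Choose w = a^p b^p ∈ L, with |w| = 2p ≥ p.
By the pumping lemma, w = xyz with |xy| ≤ p and y is nonempty.
Because |xy| ≤ p and w begins with p copies of a, we have y = a^k with 1 ≤ k ≤ p.
Consider xy^0z = xz = a^{p-k} b^p. Since k ≥ 1, the a-count p-k is less than p, so i ≥ j fails; thus xz ∉ L.
Contradiction. Therefore L is not regular.

a^{p-k} b^p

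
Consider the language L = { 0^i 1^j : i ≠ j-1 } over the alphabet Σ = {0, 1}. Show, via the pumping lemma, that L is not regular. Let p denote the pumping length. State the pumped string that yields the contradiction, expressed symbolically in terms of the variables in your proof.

Suppose for contradiction that L is regular, and let p be the pumping length.
Choose w = 0^p 1^{p+p!+1}. Since p ≠ (p+p!+1)-1 = p+p!, w ∈ L; and |w| ≥ p.
Write w = xyz as guaranteed by the lemma, with |xy| ≤ p and y is nonempty.
Because |xy| ≤ p and w begins with p copies of 0, we have y = 0^k with 1 ≤ k ≤ p.
Since 1 ≤ k ≤ p, k divides p!; set t = 1 + p!/k. Then xy^t z has p + (p!/k)·k = p + p! copies of 0. Now the 0-count is p+p! and (1-count)-1 = (p+p!+1)-1 = p+p!, so i ≠ j-1 fails. So xy^t z = 0^{p+p!} 1^{p+p!+1} ∉ L.
Contradiction. Therefore L is not regular.

0^{p+p!} 1^{p+p!+1}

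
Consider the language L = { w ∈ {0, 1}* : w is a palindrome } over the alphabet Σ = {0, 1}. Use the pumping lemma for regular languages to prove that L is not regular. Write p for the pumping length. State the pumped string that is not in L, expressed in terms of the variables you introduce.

0^{p+k} 1 0^p

Suppose for contradiction that L is regular, and let p be the pumping length.
Take w = 0^p 1 0^p, a palindrome of length 2p+1 ≥ p.
Write w = xyz as guaranteed by the lemma, with |xy| ≤ p and y is nonempty.
The first p characters of w are 0's, so xy (and hence y) consists only of 0's. Write y = 0^k, 1 ≤ k ≤ p.
Pump with i = 2: xy^2z = 0^{p+k} 1 0^p. Its reverse is 0^p 1 0^{p+k}, which differs from xy^2z since k ≥ 1. So xy^2z is not a palindrome and xy^2z ∉ L.
Contradiction. Therefore L is not regular.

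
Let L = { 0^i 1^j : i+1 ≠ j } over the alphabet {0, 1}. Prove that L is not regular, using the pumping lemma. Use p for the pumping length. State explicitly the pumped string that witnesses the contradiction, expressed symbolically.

0^{p+p!} 1^{p+p!+1}

Suppose for contradiction that L is regular, and let p be the pumping length.
Choose w = 0^p 1^{p+p!+1}. Since p ≠ (p+p!+1)-1 = p+p!, w ∈ L; and |w| ≥ p.
Write w = xyz as guaranteed by the lemma, with |xy| ≤ p and y is nonempty.
Because |xy| ≤ p and w begins with p copies of 0, we have y = 0^k with 1 ≤ k ≤ p.
Since 1 ≤ k ≤ p, k divides p!; set t = 1 + p!/k. Then xy^t z has p + (p!/k)·k = p + p! copies of 0. Now the 0-count is p+p! and (1-count)-1 = (p+p!+1)-1 = p+p!, so i+1 ≠ j fails. So xy^t z = 0^{p+p!} 1^{p+p!+1} ∉ L.
This contradicts the pumping lemma, so L is not regular.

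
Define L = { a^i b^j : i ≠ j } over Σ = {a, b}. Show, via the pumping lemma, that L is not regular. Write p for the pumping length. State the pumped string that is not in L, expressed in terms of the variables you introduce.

a^{p+p!} b^{p+p!}

Toward a contradiction, assume L is regular with pumping length p.
Choose w = a^p b^{p+p!}. Since p ≠ p+p!, w ∈ L; and |w| ≥ p.
Write w = xyz as guaranteed by the lemma, with |xy| ≤ p and |y| ≥ 1.
Since the first p symbols of w are all a's and |xy| ≤ p, y lies entirely in the leading a-block: y = a^k for some k with 1 ≤ k ≤ p.
Since 1 ≤ k ≤ p, k divides p!; set t = 1 + p!/k. Then xy^t z has p + (p!/k)·k = p + p! copies of a. Now the a-count equals the b-count, so i ≠ j fails. So xy^t z = a^{p+p!} b^{p+p!} ∉ L.
This is a contradiction; hence L is not regular.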